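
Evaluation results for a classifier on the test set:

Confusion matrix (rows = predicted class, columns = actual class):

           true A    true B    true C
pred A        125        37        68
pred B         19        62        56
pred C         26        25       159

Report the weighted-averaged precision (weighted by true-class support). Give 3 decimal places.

Per-class precision (TP/(TP+FP)):
  A: TP=125, FP=37+68=105 → 125/230 = 0.5435
  B: TP=62, FP=19+56=75 → 62/137 = 0.4526
  C: TP=159, FP=26+25=51 → 159/210 = 0.7571
Weighted-precision = Σ (supportᵢ/N)·precisionᵢ with N=577: (170/577)·0.5435 + (124/577)·0.4526 + (283/577)·0.7571 = 0.629

0.629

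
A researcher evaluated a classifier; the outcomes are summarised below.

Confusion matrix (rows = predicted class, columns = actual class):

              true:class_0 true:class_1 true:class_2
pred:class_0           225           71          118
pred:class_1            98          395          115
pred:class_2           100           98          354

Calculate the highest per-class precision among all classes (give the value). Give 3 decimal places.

0.650

Per-class precision (TP/(TP+FP)):
  class_0: TP=225, FP=71+118=189 → 225/414 = 0.5435
  class_1: TP=395, FP=98+115=213 → 395/608 = 0.6497
  class_2: TP=354, FP=100+98=198 → 354/552 = 0.6413
Highest is class 'class_1' with precision = 0.650.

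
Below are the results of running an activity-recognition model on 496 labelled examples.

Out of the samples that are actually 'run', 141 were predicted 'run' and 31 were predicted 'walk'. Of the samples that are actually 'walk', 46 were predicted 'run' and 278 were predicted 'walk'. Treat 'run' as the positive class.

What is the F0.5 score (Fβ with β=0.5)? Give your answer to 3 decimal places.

Fβ = (1+β²)·TP / ((1+β²)·TP + β²·FN + FP), with β²=1/4
= 1.25·141 / (1.25·141 + 0.25·31 + 46) = 0.766

0.766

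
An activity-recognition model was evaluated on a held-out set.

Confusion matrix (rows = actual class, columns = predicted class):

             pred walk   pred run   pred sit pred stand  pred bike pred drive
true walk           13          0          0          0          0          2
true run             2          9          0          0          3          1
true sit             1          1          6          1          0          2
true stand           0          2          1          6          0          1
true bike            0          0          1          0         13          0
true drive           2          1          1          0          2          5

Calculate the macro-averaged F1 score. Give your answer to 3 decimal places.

0.667

Per-class F1 score (2·TP/(2·TP+FP+FN)):
  walk: TP=13, FP=2+1+0+0+2=5, FN=0+0+0+0+2=2 → 26/33 = 0.7879
  run: TP=9, FP=0+1+2+0+1=4, FN=2+0+0+3+1=6 → 18/28 = 0.6429
  sit: TP=6, FP=0+0+1+1+1=3, FN=1+1+1+0+2=5 → 12/20 = 0.6000
  stand: TP=6, FP=0+0+1+0+0=1, FN=0+2+1+0+1=4 → 12/17 = 0.7059
  bike: TP=13, FP=0+3+0+0+2=5, FN=0+0+1+0+0=1 → 26/32 = 0.8125
  drive: TP=5, FP=2+1+2+1+0=6, FN=2+1+1+0+2=6 → 10/22 = 0.4545
Macro-F1 score = mean = (0.7879 + 0.6429 + 0.6000 + 0.7059 + 0.8125 + 0.4545) / 6 = 0.667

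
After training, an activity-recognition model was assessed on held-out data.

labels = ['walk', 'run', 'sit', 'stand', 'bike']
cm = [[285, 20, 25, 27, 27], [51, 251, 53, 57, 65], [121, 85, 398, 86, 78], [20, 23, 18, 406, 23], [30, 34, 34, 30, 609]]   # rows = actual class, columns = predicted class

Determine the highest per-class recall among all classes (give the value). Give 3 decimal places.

Per-class recall (TP/(TP+FN)):
  walk: TP=285, FN=20+25+27+27=99 → 285/384 = 0.7422
  run: TP=251, FN=51+53+57+65=226 → 251/477 = 0.5262
  sit: TP=398, FN=121+85+86+78=370 → 398/768 = 0.5182
  stand: TP=406, FN=20+23+18+23=84 → 406/490 = 0.8286
  bike: TP=609, FN=30+34+34+30=128 → 609/737 = 0.8263
Highest is class 'stand' with recall = 0.829.

0.829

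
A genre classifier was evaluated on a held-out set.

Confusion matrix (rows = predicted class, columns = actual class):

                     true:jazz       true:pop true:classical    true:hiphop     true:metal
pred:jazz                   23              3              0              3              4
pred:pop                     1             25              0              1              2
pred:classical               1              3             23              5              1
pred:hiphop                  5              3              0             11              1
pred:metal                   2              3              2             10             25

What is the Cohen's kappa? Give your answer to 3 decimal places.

Observed agreement pₒ = trace/N = 107/157 = 0.6815
Expected agreement pₑ = Σ (rowᵢ·colᵢ)/N² = (32·33 + 37·29 + 25·33 + 30·20 + 33·42)/157² = 0.2004
κ = (pₒ − pₑ)/(1 − pₑ) = (0.6815 − 0.2004)/(1 − 0.2004) = 0.602

0.602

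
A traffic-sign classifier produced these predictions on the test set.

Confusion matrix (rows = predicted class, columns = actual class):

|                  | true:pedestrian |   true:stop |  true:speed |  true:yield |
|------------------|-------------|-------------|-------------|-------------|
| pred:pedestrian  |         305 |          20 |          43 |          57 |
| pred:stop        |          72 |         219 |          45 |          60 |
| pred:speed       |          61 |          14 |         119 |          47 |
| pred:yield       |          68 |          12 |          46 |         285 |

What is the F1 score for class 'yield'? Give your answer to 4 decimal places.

Treat 'yield' as positive and all other classes as negative.
F1 score = 2·TP/(2·TP+FP+FN).
yield: TP=285, FP=68+12+46=126, FN=57+60+47=164 → 570/860 = 0.66279

0.6628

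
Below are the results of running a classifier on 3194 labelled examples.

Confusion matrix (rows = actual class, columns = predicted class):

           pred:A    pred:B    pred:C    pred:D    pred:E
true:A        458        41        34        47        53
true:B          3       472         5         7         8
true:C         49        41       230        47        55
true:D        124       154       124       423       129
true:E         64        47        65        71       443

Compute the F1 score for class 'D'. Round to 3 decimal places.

0.546

F1 score = 2·TP/(2·TP+FP+FN).
D: TP=423, FP=47+7+47+71=172, FN=124+154+124+129=531 → 846/1549 = 0.5462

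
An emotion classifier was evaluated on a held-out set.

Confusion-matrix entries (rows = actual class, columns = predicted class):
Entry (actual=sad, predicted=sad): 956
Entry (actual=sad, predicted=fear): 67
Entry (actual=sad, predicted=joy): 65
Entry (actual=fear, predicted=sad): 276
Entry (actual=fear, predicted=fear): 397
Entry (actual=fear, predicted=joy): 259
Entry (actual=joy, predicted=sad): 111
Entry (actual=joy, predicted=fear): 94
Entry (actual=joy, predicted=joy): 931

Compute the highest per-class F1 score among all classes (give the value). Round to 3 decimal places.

Per-class F1 score (2·TP/(2·TP+FP+FN)):
  sad: TP=956, FP=276+111=387, FN=67+65=132 → 1912/2431 = 0.7865
  fear: TP=397, FP=67+94=161, FN=276+259=535 → 794/1490 = 0.5329
  joy: TP=931, FP=65+259=324, FN=111+94=205 → 1862/2391 = 0.7788
Highest is class 'sad' with F1 score = 0.787.

0.787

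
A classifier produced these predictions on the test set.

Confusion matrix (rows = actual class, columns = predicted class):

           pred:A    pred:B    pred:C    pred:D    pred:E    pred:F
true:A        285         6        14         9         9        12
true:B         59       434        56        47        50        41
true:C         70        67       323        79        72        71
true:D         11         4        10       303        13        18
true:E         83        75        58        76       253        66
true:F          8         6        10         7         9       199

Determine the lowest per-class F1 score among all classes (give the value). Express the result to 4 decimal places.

Per-class F1 score (2·TP/(2·TP+FP+FN)):
  A: TP=285, FP=59+70+11+83+8=231, FN=6+14+9+9+12=50 → 570/851 = 0.66980
  B: TP=434, FP=6+67+4+75+6=158, FN=59+56+47+50+41=253 → 868/1279 = 0.67866
  C: TP=323, FP=14+56+10+58+10=148, FN=70+67+79+72+71=359 → 646/1153 = 0.56028
  D: TP=303, FP=9+47+79+76+7=218, FN=11+4+10+13+18=56 → 606/880 = 0.68864
  E: TP=253, FP=9+50+72+13+9=153, FN=83+75+58+76+66=358 → 506/1017 = 0.49754
  F: TP=199, FP=12+41+71+18+66=208, FN=8+6+10+7+9=40 → 398/646 = 0.61610
Lowest is class 'E' with F1 score = 0.4975.

0.4975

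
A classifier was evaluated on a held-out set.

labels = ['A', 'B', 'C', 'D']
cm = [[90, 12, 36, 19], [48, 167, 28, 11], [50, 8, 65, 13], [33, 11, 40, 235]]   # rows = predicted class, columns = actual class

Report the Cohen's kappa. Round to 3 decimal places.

0.516

Observed agreement pₒ = trace/N = 557/866 = 0.6432
Expected agreement pₑ = Σ (rowᵢ·colᵢ)/N² = (221·157 + 198·254 + 169·136 + 278·319)/866² = 0.2622
κ = (pₒ − pₑ)/(1 − pₑ) = (0.6432 − 0.2622)/(1 − 0.2622) = 0.516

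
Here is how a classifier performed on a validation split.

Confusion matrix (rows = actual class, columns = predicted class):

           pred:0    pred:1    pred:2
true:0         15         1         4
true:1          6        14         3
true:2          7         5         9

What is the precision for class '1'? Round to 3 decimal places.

0.700

precision = TP/(TP+FP).
1: TP=14, FP=1+5=6 → 14/20 = 0.7000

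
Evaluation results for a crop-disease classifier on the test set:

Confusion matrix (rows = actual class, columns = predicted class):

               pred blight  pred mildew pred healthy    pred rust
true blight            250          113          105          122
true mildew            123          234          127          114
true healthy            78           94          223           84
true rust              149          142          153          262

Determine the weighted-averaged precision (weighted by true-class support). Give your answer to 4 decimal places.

0.4127

Per-class precision (TP/(TP+FP)):
  blight: TP=250, FP=123+78+149=350 → 250/600 = 0.41667
  mildew: TP=234, FP=113+94+142=349 → 234/583 = 0.40137
  healthy: TP=223, FP=105+127+153=385 → 223/608 = 0.36678
  rust: TP=262, FP=122+114+84=320 → 262/582 = 0.45017
Weighted-precision = Σ (supportᵢ/N)·precisionᵢ with N=2373: (590/2373)·0.41667 + (598/2373)·0.40137 + (479/2373)·0.36678 + (706/2373)·0.45017 = 0.4127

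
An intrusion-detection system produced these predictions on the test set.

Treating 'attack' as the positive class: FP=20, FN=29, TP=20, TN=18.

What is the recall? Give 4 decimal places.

0.4082

Recall = TP/(TP+FN) = 20/(20+29) = 20/49 = 0.4082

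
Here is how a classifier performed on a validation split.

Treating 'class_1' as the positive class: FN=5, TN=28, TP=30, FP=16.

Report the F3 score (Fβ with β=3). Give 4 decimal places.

0.8310

Fβ = (1+β²)·TP / ((1+β²)·TP + β²·FN + FP), with β²=9
= 10·30 / (10·30 + 9·5 + 16) = 0.8310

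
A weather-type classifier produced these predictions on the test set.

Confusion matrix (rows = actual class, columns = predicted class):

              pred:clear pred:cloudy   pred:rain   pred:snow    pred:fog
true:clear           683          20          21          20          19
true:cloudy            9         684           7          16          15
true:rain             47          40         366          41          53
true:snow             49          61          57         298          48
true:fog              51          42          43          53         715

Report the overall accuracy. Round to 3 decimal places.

0.794

Accuracy = trace / total = (683+684+366+298+715=2746) / 3458 = 2746/3458 = 0.794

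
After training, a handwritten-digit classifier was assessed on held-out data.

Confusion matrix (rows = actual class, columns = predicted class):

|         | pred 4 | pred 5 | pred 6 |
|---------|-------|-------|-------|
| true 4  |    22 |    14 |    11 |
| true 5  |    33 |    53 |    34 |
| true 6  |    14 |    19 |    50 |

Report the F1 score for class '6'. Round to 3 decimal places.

Treat '6' as positive and all other classes as negative.
F1 score = 2·TP/(2·TP+FP+FN).
6: TP=50, FP=11+34=45, FN=14+19=33 → 100/178 = 0.5618

0.562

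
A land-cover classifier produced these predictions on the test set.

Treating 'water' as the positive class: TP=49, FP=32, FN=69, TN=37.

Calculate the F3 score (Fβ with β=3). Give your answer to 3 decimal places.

0.429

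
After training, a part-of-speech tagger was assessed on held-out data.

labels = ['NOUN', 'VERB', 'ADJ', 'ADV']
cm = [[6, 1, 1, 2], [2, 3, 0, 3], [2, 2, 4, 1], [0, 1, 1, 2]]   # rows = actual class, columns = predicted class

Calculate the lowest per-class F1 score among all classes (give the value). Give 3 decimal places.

0.333

Per-class F1 score (2·TP/(2·TP+FP+FN)):
  NOUN: TP=6, FP=2+2+0=4, FN=1+1+2=4 → 12/20 = 0.6000
  VERB: TP=3, FP=1+2+1=4, FN=2+0+3=5 → 6/15 = 0.4000
  ADJ: TP=4, FP=1+0+1=2, FN=2+2+1=5 → 8/15 = 0.5333
  ADV: TP=2, FP=2+3+1=6, FN=0+1+1=2 → 4/12 = 0.3333
Lowest is class 'ADV' with F1 score = 0.333.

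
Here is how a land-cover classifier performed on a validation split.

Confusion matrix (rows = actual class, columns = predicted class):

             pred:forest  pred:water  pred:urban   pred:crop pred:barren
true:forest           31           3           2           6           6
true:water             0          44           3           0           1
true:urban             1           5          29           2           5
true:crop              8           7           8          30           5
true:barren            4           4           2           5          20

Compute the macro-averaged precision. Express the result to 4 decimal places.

0.6601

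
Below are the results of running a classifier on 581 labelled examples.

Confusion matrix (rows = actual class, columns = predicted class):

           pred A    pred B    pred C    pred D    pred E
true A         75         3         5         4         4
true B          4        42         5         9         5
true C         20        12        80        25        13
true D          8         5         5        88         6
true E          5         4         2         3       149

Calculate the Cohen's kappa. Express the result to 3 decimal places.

0.678

Observed agreement pₒ = trace/N = 434/581 = 0.7470
Expected agreement pₑ = Σ (rowᵢ·colᵢ)/N² = (91·112 + 65·66 + 150·97 + 112·129 + 163·177)/581² = 0.2143
κ = (pₒ − pₑ)/(1 − pₑ) = (0.7470 − 0.2143)/(1 − 0.2143) = 0.678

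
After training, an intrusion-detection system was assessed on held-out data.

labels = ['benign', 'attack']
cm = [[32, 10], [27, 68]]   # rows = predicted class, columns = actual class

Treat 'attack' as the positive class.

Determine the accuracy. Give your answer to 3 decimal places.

Accuracy = (TP+TN)/N = (68+32)/137 = 0.730

0.730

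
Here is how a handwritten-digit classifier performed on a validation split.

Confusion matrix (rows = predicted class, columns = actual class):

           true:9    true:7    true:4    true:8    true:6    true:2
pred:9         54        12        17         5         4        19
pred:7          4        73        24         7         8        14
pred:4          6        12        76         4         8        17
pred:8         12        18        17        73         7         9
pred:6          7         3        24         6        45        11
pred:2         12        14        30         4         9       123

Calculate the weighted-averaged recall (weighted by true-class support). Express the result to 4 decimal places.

0.5635

Per-class recall (TP/(TP+FN)):
  9: TP=54, FN=4+6+12+7+12=41 → 54/95 = 0.56842
  7: TP=73, FN=12+12+18+3+14=59 → 73/132 = 0.55303
  4: TP=76, FN=17+24+17+24+30=112 → 76/188 = 0.40426
  8: TP=73, FN=5+7+4+6+4=26 → 73/99 = 0.73737
  6: TP=45, FN=4+8+8+7+9=36 → 45/81 = 0.55556
  2: TP=123, FN=19+14+17+9+11=70 → 123/193 = 0.63731
Weighted-recall = Σ (supportᵢ/N)·recallᵢ with N=788: (95/788)·0.56842 + (132/788)·0.55303 + (188/788)·0.40426 + (99/788)·0.73737 + (81/788)·0.55556 + (193/788)·0.63731 = 0.5635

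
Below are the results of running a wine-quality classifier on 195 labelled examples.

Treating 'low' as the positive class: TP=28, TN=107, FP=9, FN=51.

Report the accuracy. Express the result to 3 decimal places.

0.692

Accuracy = (TP+TN)/N = (28+107)/195 = 0.692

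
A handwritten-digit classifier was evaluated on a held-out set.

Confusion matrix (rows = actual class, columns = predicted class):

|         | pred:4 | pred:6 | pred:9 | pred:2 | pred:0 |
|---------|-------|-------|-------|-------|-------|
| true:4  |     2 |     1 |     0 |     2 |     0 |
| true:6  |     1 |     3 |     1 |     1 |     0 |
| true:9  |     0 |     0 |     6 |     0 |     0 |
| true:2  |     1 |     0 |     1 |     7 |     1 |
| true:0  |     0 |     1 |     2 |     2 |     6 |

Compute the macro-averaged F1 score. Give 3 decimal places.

0.609

Per-class F1 score (2·TP/(2·TP+FP+FN)):
  4: TP=2, FP=1+0+1+0=2, FN=1+0+2+0=3 → 4/9 = 0.4444
  6: TP=3, FP=1+0+0+1=2, FN=1+1+1+0=3 → 6/11 = 0.5455
  9: TP=6, FP=0+1+1+2=4, FN=0+0+0+0=0 → 12/16 = 0.7500
  2: TP=7, FP=2+1+0+2=5, FN=1+0+1+1=3 → 14/22 = 0.6364
  0: TP=6, FP=0+0+0+1=1, FN=0+1+2+2=5 → 12/18 = 0.6667
Macro-F1 score = mean = (0.4444 + 0.5455 + 0.7500 + 0.6364 + 0.6667) / 5 = 0.609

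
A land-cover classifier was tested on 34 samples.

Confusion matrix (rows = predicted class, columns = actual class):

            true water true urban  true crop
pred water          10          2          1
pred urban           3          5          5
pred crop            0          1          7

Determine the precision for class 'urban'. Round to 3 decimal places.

precision = TP/(TP+FP).
urban: TP=5, FP=3+5=8 → 5/13 = 0.3846

0.385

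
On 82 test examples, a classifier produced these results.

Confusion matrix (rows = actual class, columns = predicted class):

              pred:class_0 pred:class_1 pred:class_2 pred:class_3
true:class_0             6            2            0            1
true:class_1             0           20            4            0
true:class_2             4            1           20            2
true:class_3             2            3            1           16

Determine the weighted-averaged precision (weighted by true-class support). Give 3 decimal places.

Per-class precision (TP/(TP+FP)):
  class_0: TP=6, FP=0+4+2=6 → 6/12 = 0.5000
  class_1: TP=20, FP=2+1+3=6 → 20/26 = 0.7692
  class_2: TP=20, FP=0+4+1=5 → 20/25 = 0.8000
  class_3: TP=16, FP=1+0+2=3 → 16/19 = 0.8421
Weighted-precision = Σ (supportᵢ/N)·precisionᵢ with N=82: (9/82)·0.5000 + (24/82)·0.7692 + (27/82)·0.8000 + (22/82)·0.8421 = 0.769

0.769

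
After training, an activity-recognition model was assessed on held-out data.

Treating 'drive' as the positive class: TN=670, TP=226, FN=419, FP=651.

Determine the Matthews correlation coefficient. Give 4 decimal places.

-0.1345

MCC = (TP·TN − FP·FN) / √((TP+FP)(TP+FN)(TN+FP)(TN+FN))
Numerator = 226·670 − 651·419 = -121349
Denominator = √(877·645·1321·1089) = √813748133385 = 902079.8930
MCC = -121349 / 902079.8930 = -0.1345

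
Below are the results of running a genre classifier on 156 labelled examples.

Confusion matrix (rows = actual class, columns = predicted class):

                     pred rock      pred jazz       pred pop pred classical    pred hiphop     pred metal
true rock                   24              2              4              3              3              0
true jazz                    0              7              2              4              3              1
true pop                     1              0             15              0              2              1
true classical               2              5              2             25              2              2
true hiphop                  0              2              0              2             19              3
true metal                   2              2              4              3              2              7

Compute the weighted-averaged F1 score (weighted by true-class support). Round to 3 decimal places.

Per-class F1 score (2·TP/(2·TP+FP+FN)):
  rock: TP=24, FP=0+1+2+0+2=5, FN=2+4+3+3+0=12 → 48/65 = 0.7385
  jazz: TP=7, FP=2+0+5+2+2=11, FN=0+2+4+3+1=10 → 14/35 = 0.4000
  pop: TP=15, FP=4+2+2+0+4=12, FN=1+0+0+2+1=4 → 30/46 = 0.6522
  classical: TP=25, FP=3+4+0+2+3=12, FN=2+5+2+2+2=13 → 50/75 = 0.6667
  hiphop: TP=19, FP=3+3+2+2+2=12, FN=0+2+0+2+3=7 → 38/57 = 0.6667
  metal: TP=7, FP=0+1+1+2+3=7, FN=2+2+4+3+2=13 → 14/34 = 0.4118
Weighted-F1 score = Σ (supportᵢ/N)·F1 scoreᵢ with N=156: (36/156)·0.7385 + (17/156)·0.4000 + (19/156)·0.6522 + (38/156)·0.6667 + (26/156)·0.6667 + (20/156)·0.4118 = 0.620

0.620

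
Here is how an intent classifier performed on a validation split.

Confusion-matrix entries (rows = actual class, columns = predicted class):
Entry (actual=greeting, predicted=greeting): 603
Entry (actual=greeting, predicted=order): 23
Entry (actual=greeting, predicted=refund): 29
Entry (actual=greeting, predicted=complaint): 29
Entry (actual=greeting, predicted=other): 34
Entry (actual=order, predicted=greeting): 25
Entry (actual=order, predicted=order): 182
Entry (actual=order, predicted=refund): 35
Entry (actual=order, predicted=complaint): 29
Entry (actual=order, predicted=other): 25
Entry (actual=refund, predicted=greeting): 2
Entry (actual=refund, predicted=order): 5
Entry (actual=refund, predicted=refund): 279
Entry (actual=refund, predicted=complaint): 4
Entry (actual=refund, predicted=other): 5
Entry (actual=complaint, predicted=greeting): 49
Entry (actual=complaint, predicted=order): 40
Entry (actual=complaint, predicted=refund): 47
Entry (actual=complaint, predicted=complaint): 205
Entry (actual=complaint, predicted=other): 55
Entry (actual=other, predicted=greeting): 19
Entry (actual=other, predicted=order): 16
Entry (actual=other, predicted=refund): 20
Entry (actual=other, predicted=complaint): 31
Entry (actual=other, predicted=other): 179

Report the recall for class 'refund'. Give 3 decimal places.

0.946

recall = TP/(TP+FN).
refund: TP=279, FN=2+5+4+5=16 → 279/295 = 0.9458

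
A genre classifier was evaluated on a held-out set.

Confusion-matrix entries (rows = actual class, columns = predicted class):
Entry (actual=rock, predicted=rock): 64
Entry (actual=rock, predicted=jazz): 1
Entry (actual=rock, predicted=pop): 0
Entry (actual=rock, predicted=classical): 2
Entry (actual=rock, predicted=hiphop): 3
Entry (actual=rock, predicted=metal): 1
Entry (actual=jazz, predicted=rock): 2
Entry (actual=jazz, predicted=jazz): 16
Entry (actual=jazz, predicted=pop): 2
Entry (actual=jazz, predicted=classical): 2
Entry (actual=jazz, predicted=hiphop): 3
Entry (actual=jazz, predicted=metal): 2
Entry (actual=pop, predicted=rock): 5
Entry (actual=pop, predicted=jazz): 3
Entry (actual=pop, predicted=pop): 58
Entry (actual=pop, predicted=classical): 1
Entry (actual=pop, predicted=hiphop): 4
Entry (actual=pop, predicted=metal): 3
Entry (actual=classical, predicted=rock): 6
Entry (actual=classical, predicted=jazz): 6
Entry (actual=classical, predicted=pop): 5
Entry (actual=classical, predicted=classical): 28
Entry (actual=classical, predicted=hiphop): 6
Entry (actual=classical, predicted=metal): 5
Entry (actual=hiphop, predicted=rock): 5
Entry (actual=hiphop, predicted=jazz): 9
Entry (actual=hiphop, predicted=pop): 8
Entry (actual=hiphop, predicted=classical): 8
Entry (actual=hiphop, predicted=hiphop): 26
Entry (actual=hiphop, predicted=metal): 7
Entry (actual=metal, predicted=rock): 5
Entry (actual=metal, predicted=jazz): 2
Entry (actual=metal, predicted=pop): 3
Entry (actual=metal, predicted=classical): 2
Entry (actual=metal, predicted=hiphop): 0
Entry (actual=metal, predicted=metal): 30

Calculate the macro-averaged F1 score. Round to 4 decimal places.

0.6352

Per-class F1 score (2·TP/(2·TP+FP+FN)):
  rock: TP=64, FP=2+5+6+5+5=23, FN=1+0+2+3+1=7 → 128/158 = 0.81013
  jazz: TP=16, FP=1+3+6+9+2=21, FN=2+2+2+3+2=11 → 32/64 = 0.50000
  pop: TP=58, FP=0+2+5+8+3=18, FN=5+3+1+4+3=16 → 116/150 = 0.77333
  classical: TP=28, FP=2+2+1+8+2=15, FN=6+6+5+6+5=28 → 56/99 = 0.56566
  hiphop: TP=26, FP=3+3+4+6+0=16, FN=5+9+8+8+7=37 → 52/105 = 0.49524
  metal: TP=30, FP=1+2+3+5+7=18, FN=5+2+3+2+0=12 → 60/90 = 0.66667
Macro-F1 score = mean = (0.81013 + 0.50000 + 0.77333 + 0.56566 + 0.49524 + 0.66667) / 6 = 0.6352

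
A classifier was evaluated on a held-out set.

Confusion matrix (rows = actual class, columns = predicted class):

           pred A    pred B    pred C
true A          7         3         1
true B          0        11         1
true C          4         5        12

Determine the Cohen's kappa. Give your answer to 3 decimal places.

0.524

Observed agreement pₒ = trace/N = 30/44 = 0.6818
Expected agreement pₑ = Σ (rowᵢ·colᵢ)/N² = (11·11 + 12·19 + 21·14)/44² = 0.3321
κ = (pₒ − pₑ)/(1 − pₑ) = (0.6818 − 0.3321)/(1 − 0.3321) = 0.524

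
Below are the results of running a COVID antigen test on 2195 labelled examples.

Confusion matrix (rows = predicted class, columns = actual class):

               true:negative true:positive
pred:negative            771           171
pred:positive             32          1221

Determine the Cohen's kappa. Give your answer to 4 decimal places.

0.8077

Observed agreement pₒ = trace/N = 1992/2195 = 0.90752
Expected agreement pₑ = Σ (rowᵢ·colᵢ)/N² = (803·942 + 1392·1253)/2195² = 0.51901
κ = (pₒ − pₑ)/(1 − pₑ) = (0.90752 − 0.51901)/(1 − 0.51901) = 0.8077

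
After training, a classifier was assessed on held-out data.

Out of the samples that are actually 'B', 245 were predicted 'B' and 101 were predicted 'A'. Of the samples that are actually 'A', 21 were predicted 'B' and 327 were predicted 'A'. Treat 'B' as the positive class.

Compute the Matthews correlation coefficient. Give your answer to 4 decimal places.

MCC = (TP·TN − FP·FN) / √((TP+FP)(TP+FN)(TN+FP)(TN+FN))
Numerator = 245·327 − 21·101 = 77994
Denominator = √(266·346·348·428) = √13708209984 = 117082.0652
MCC = 77994 / 117082.0652 = 0.6661

0.6661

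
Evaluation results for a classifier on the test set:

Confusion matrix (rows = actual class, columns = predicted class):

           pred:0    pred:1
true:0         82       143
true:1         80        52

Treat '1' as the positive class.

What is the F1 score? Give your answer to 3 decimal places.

0.318

Precision = TP/(TP+FP) = 52/195 = 0.2667
Recall = TP/(TP+FN) = 52/132 = 0.3939
F1 = 2·TP/(2·TP+FP+FN) = 104/327 = 0.318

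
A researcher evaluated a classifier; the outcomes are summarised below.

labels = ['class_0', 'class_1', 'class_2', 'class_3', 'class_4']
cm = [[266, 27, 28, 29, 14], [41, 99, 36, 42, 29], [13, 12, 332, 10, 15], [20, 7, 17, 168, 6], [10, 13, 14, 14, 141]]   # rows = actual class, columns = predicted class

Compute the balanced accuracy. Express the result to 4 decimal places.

0.7011

Balanced accuracy = mean of per-class recall.
  class_0: recall = 266/364 = 0.73077
  class_1: recall = 99/247 = 0.40081
  class_2: recall = 332/382 = 0.86911
  class_3: recall = 168/218 = 0.77064
  class_4: recall = 141/192 = 0.73438
Mean = (0.73077 + 0.40081 + 0.86911 + 0.77064 + 0.73438) / 5 = 0.7011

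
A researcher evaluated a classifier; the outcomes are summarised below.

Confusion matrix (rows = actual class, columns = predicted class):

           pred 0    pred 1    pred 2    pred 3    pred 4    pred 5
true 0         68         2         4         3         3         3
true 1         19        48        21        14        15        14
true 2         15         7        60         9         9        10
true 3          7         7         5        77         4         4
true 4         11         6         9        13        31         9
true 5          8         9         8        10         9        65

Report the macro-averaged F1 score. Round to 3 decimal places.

Per-class F1 score (2·TP/(2·TP+FP+FN)):
  0: TP=68, FP=19+15+7+11+8=60, FN=2+4+3+3+3=15 → 136/211 = 0.6445
  1: TP=48, FP=2+7+7+6+9=31, FN=19+21+14+15+14=83 → 96/210 = 0.4571
  2: TP=60, FP=4+21+5+9+8=47, FN=15+7+9+9+10=50 → 120/217 = 0.5530
  3: TP=77, FP=3+14+9+13+10=49, FN=7+7+5+4+4=27 → 154/230 = 0.6696
  4: TP=31, FP=3+15+9+4+9=40, FN=11+6+9+13+9=48 → 62/150 = 0.4133
  5: TP=65, FP=3+14+10+4+9=40, FN=8+9+8+10+9=44 → 130/214 = 0.6075
Macro-F1 score = mean = (0.6445 + 0.4571 + 0.5530 + 0.6696 + 0.4133 + 0.6075) / 6 = 0.558

0.558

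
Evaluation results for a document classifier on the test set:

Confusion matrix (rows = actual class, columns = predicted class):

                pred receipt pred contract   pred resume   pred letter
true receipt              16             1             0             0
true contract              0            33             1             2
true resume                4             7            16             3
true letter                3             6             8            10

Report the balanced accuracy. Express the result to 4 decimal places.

Balanced accuracy = mean of per-class recall.
  receipt: recall = 16/17 = 0.94118
  contract: recall = 33/36 = 0.91667
  resume: recall = 16/30 = 0.53333
  letter: recall = 10/27 = 0.37037
Mean = (0.94118 + 0.91667 + 0.53333 + 0.37037) / 4 = 0.6904

0.6904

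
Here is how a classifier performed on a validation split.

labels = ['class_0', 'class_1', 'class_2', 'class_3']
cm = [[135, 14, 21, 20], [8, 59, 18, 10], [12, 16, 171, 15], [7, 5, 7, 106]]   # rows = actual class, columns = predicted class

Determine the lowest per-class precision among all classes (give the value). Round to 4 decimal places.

0.6277

Per-class precision (TP/(TP+FP)):
  class_0: TP=135, FP=8+12+7=27 → 135/162 = 0.83333
  class_1: TP=59, FP=14+16+5=35 → 59/94 = 0.62766
  class_2: TP=171, FP=21+18+7=46 → 171/217 = 0.78802
  class_3: TP=106, FP=20+10+15=45 → 106/151 = 0.70199
Lowest is class 'class_1' with precision = 0.6277.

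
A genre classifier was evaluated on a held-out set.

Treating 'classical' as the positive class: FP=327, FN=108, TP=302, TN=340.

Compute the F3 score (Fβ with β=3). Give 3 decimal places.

Fβ = (1+β²)·TP / ((1+β²)·TP + β²·FN + FP), with β²=9
= 10·302 / (10·302 + 9·108 + 327) = 0.699

0.699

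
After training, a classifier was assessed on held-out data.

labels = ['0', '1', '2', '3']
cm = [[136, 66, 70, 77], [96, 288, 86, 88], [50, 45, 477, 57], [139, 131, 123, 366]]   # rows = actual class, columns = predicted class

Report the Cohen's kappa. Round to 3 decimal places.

Observed agreement pₒ = trace/N = 1267/2295 = 0.5521
Expected agreement pₑ = Σ (rowᵢ·colᵢ)/N² = (349·421 + 558·530 + 629·756 + 759·588)/2295² = 0.2591
κ = (pₒ − pₑ)/(1 − pₑ) = (0.5521 − 0.2591)/(1 − 0.2591) = 0.395

0.395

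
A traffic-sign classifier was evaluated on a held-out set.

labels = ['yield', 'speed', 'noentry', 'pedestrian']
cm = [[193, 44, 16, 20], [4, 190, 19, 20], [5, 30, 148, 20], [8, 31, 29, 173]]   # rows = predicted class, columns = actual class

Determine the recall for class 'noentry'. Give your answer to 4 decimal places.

One-vs-rest for 'noentry': TP = diagonal; FP = other classes predicted 'noentry'; FN = 'noentry' predicted as other.
recall = TP/(TP+FN).
noentry: TP=148, FN=16+19+29=64 → 148/212 = 0.69811

0.6981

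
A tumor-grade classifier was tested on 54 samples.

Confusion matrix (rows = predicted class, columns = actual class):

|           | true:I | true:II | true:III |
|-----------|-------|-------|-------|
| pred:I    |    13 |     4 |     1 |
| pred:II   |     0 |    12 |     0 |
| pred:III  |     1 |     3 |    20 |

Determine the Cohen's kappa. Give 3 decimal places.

Observed agreement pₒ = trace/N = 45/54 = 0.8333
Expected agreement pₑ = Σ (rowᵢ·colᵢ)/N² = (14·18 + 19·12 + 21·24)/54² = 0.3374
κ = (pₒ − pₑ)/(1 − pₑ) = (0.8333 − 0.3374)/(1 − 0.3374) = 0.748

0.748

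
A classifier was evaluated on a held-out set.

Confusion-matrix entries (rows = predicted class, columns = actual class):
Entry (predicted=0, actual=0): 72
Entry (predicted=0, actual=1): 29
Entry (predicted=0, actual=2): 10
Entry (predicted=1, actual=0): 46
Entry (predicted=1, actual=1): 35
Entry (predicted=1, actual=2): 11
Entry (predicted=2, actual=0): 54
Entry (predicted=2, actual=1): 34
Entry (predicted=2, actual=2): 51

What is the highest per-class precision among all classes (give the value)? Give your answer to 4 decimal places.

0.6486

Per-class precision (TP/(TP+FP)):
  0: TP=72, FP=29+10=39 → 72/111 = 0.64865
  1: TP=35, FP=46+11=57 → 35/92 = 0.38043
  2: TP=51, FP=54+34=88 → 51/139 = 0.36691
Highest is class '0' with precision = 0.6486.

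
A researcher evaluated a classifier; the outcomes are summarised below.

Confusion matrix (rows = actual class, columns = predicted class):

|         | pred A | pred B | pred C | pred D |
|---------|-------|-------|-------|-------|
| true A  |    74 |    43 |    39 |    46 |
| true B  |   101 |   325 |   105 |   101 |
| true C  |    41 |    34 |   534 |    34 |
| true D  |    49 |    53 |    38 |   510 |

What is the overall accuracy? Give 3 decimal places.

Accuracy = trace / total = (74+325+534+510=1443) / 2127 = 1443/2127 = 0.678

0.678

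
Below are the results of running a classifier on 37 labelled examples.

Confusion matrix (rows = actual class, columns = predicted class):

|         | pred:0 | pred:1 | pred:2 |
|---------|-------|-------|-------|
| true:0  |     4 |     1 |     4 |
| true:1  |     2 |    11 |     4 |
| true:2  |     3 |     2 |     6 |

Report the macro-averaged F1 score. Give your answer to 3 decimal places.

0.545

Per-class F1 score (2·TP/(2·TP+FP+FN)):
  0: TP=4, FP=2+3=5, FN=1+4=5 → 8/18 = 0.4444
  1: TP=11, FP=1+2=3, FN=2+4=6 → 22/31 = 0.7097
  2: TP=6, FP=4+4=8, FN=3+2=5 → 12/25 = 0.4800
Macro-F1 score = mean = (0.4444 + 0.7097 + 0.4800) / 3 = 0.545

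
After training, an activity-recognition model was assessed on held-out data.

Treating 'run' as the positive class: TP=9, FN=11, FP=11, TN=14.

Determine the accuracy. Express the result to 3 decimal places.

0.511

Accuracy = (TP+TN)/N = (9+14)/45 = 0.511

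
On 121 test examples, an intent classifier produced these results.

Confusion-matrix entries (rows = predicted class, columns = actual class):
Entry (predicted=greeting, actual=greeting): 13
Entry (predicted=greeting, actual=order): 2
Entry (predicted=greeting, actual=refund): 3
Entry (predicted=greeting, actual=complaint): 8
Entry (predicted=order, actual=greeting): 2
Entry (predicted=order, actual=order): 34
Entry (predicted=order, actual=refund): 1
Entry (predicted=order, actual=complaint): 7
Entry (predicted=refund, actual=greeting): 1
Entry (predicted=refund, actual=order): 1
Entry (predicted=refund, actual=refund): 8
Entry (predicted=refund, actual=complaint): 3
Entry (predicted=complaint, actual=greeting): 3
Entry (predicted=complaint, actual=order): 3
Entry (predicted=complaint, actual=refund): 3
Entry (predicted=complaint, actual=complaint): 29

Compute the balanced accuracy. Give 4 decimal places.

Balanced accuracy = mean of per-class recall.
  greeting: recall = 13/19 = 0.68421
  order: recall = 34/40 = 0.85000
  refund: recall = 8/15 = 0.53333
  complaint: recall = 29/47 = 0.61702
Mean = (0.68421 + 0.85000 + 0.53333 + 0.61702) / 4 = 0.6711

0.6711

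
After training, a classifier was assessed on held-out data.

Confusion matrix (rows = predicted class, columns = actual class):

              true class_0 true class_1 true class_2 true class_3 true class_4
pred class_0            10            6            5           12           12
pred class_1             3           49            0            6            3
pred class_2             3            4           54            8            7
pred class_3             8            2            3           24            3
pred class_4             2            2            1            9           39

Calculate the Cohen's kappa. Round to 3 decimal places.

Observed agreement pₒ = trace/N = 176/275 = 0.6400
Expected agreement pₑ = Σ (rowᵢ·colᵢ)/N² = (26·45 + 63·61 + 63·76 + 59·40 + 64·53)/275² = 0.2057
κ = (pₒ − pₑ)/(1 − pₑ) = (0.6400 − 0.2057)/(1 − 0.2057) = 0.547

0.547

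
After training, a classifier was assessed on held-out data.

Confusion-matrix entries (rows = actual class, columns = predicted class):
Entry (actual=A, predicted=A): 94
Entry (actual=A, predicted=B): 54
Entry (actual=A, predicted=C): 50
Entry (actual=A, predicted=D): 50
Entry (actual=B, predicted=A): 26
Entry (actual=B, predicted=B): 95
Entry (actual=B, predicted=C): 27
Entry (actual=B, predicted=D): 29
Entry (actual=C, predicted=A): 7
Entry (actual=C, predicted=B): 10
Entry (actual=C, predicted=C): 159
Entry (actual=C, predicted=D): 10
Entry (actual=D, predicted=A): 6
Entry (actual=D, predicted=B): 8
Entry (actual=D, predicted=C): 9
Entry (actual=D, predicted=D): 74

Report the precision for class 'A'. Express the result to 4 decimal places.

Take TP from the diagonal, FP from the rest of the 'A' prediction marginal, FN from the rest of the 'A' actual marginal.
precision = TP/(TP+FP).
A: TP=94, FP=26+7+6=39 → 94/133 = 0.70677

0.7068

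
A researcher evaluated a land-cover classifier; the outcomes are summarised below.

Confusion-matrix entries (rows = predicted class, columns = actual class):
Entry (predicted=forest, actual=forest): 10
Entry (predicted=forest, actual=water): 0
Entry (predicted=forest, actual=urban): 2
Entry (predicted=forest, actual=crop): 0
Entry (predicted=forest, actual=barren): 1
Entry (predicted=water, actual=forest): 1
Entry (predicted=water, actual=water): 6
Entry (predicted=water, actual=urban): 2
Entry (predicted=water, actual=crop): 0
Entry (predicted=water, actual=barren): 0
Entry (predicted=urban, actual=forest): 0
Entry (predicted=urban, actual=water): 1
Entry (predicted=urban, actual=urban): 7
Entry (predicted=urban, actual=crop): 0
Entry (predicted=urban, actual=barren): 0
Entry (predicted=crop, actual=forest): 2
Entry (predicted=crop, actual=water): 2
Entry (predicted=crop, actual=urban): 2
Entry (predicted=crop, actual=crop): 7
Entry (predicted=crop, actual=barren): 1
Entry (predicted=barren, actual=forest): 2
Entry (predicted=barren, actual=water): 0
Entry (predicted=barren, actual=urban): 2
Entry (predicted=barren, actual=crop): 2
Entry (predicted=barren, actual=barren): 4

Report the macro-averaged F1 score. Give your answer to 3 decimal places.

Per-class F1 score (2·TP/(2·TP+FP+FN)):
  forest: TP=10, FP=0+2+0+1=3, FN=1+0+2+2=5 → 20/28 = 0.7143
  water: TP=6, FP=1+2+0+0=3, FN=0+1+2+0=3 → 12/18 = 0.6667
  urban: TP=7, FP=0+1+0+0=1, FN=2+2+2+2=8 → 14/23 = 0.6087
  crop: TP=7, FP=2+2+2+1=7, FN=0+0+0+2=2 → 14/23 = 0.6087
  barren: TP=4, FP=2+0+2+2=6, FN=1+0+0+1=2 → 8/16 = 0.5000
Macro-F1 score = mean = (0.7143 + 0.6667 + 0.6087 + 0.6087 + 0.5000) / 5 = 0.620

0.620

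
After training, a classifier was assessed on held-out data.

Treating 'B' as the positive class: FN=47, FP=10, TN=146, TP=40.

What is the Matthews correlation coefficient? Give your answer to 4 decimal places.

MCC = (TP·TN − FP·FN) / √((TP+FP)(TP+FN)(TN+FP)(TN+FN))
Numerator = 40·146 − 10·47 = 5370
Denominator = √(50·87·156·193) = √130969800 = 11444.2038
MCC = 5370 / 11444.2038 = 0.4692

0.4692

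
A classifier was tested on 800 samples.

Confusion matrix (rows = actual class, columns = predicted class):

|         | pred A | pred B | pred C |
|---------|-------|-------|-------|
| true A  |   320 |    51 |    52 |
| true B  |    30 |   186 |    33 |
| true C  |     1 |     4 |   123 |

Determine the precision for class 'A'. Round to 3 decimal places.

precision = TP/(TP+FP).
A: TP=320, FP=30+1=31 → 320/351 = 0.9117

0.912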